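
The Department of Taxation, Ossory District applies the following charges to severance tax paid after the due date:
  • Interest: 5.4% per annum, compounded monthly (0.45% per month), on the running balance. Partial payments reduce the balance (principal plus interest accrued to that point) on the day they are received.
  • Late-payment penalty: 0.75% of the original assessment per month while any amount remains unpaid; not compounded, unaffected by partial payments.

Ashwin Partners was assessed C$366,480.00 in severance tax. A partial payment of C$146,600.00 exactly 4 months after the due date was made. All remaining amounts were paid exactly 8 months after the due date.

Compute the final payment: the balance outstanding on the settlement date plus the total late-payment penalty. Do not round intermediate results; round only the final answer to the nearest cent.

C$252,615.09

Balance at month 4: C$366,480.0000 × (1 + 0.0045)^4 = C$373,121.3011…
After C$146,600.00 payment: C$373,121.3011… − C$146,600.00 = C$226,521.3011…
Balance at month 8: C$226,521.3011… × (1 + 0.0045)^4 = C$230,626.2895…
Penalty: 8 × 0.75% × C$366,480.00 = C$21,988.80
Final settlement = outstanding balance + penalty = C$230,626.2895… + C$21,988.80 = C$252,615.09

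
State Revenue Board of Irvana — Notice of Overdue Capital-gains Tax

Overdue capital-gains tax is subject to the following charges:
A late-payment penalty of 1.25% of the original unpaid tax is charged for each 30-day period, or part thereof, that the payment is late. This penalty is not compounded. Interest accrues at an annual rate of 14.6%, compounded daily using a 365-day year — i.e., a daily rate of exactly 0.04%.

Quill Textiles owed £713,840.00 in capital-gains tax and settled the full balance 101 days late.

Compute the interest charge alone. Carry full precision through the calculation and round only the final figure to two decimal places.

£29,423.61

Interest: £713,840.00 × ((1 + 0.0004)^101 − 1) = £713,840.00 × 0.04121877… = £29,423.6074…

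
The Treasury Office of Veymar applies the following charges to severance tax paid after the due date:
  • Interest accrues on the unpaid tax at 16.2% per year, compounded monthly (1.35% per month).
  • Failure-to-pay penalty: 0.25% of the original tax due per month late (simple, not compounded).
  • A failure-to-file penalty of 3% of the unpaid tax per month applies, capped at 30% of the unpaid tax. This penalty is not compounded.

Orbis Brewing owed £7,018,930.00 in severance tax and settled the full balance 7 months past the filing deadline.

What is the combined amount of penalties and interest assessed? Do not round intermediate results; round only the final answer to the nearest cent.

£2,287,571.31

Failure-to-file: 7 × 3% × £7,018,930.00 = £1,473,975.30 (under the 30% cap)
Failure-to-pay penalty: 7 × 0.25% × £7,018,930.00 = £122,831.28…
Interest: £7,018,930.00 × ((1 + 0.0135)^7 − 1) = £7,018,930.00 × 0.0984145… = £690,764.7329…
Penalties + interest = £1,596,806.5750 + £690,764.7329… = £2,287,571.31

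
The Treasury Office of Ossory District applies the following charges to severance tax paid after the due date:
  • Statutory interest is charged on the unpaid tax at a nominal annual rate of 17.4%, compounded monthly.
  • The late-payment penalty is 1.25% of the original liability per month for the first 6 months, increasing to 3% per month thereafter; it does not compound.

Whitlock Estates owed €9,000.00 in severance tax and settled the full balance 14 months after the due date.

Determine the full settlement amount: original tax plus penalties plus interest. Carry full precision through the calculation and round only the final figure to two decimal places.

€13,844.59

Penalty, months 1–6: 6 × 1.25% × €9,000.00 = €675.00
Penalty, months 7–14: 8 × 3% × €9,000.00 = €2,160.00
Interest (17.4%/yr ÷ 12 = 1.45%/month): €9,000.00 × ((1 + 0.0145)^14 − 1) = €2,009.5921…
Total = €9,000.00 + €2,835.0000 + €2,009.5921… = €13,844.59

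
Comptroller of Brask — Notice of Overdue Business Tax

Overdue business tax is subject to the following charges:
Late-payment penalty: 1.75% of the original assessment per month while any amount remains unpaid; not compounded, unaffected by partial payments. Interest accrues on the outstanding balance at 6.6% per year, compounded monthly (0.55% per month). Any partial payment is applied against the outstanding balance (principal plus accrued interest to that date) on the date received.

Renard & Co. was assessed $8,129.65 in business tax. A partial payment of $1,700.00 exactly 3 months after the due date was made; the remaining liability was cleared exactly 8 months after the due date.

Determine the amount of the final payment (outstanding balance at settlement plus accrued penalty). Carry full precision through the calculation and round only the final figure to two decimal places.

Balance at month 3: $8,129.6500 × (1 + 0.0055)^3 = $8,264.5283…
After $1,700.00 payment: $8,264.5283… − $1,700.00 = $6,564.5283…
Balance at month 8: $6,564.5283… × (1 + 0.0055)^5 = $6,747.0496…
Penalty: 8 × 1.75% × $8,129.65 = $1,138.15…
Final settlement = outstanding balance + penalty = $6,747.0496… + $1,138.15… = $7,885.20

$7,885.20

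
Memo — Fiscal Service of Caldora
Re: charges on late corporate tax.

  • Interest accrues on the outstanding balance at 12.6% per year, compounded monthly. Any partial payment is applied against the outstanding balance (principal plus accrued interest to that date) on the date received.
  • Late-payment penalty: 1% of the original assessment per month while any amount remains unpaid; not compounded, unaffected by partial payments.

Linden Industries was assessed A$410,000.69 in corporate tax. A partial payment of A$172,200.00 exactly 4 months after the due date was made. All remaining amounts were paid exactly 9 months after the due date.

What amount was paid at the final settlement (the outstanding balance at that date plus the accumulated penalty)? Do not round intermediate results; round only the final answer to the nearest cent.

A$305,881.26

Monthly rate = 12.6% ÷ 12 = 1.05%
Balance at month 4: A$410,000.6900 × (1 + 0.0105)^4 = A$427,493.8379…
After A$172,200.00 payment: A$427,493.8379… − A$172,200.00 = A$255,293.8379…
Balance at month 9: A$255,293.8379… × (1 + 0.0105)^5 = A$268,981.1968…
Penalty: 9 × 1% × A$410,000.69 = A$36,900.06…
Final settlement = outstanding balance + penalty = A$268,981.1968… + A$36,900.06… = A$305,881.26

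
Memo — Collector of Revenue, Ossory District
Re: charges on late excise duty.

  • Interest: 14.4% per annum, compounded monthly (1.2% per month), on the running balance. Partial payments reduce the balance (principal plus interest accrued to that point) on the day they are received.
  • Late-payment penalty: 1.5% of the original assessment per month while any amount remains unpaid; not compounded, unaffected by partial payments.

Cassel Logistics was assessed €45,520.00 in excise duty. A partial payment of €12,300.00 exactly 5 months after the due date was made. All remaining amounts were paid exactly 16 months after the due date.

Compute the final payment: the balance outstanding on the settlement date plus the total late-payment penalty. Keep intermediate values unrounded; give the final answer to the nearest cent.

€51,992.43

Balance at month 5: €45,520.0000 × (1 + 0.012)^5 = €48,317.5401…
After €12,300.00 payment: €48,317.5401… − €12,300.00 = €36,017.5401…
Balance at month 16: €36,017.5401… × (1 + 0.012)^11 = €41,067.6343…
Penalty: 16 × 1.5% × €45,520.00 = €10,924.80
Final settlement = outstanding balance + penalty = €41,067.6343… + €10,924.80 = €51,992.43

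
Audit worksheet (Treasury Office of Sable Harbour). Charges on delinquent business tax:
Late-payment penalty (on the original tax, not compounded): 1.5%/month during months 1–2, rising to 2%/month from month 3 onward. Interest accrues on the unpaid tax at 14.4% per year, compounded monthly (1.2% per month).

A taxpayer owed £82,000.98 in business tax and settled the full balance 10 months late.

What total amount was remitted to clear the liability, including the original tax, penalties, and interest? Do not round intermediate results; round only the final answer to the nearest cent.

Penalty, months 1–2: 2 × 1.5% × £82,000.98 = £2,460.03…
Penalty, months 3–10: 8 × 2% × £82,000.98 = £13,120.16…
Interest: £82,000.98 × ((1 + 0.012)^10 − 1) = £82,000.98 × 0.1266918… = £10,388.8499…
Total = £82,000.98 + £15,580.1862 + £10,388.8499… = £107,970.02

£107,970.02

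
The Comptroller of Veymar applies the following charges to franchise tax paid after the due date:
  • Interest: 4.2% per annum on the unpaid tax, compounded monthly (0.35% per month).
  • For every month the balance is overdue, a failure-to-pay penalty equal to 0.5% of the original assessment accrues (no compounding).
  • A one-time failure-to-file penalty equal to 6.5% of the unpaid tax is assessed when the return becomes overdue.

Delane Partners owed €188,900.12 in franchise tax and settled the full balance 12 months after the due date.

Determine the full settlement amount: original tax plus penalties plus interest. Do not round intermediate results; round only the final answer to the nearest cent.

€220,600.96

Failure-to-file penalty: 6.5% × €188,900.12 = €12,278.51…
Failure-to-pay penalty = 0.5% × €188,900.12 × 12 mo = €11,334.01…
Interest: €188,900.12 × ((1 + 0.0035)^12 − 1) = €188,900.12 × 0.0428180… = €8,088.3267…
Total = €188,900.12 + €23,612.5150 + €8,088.3267… = €220,600.96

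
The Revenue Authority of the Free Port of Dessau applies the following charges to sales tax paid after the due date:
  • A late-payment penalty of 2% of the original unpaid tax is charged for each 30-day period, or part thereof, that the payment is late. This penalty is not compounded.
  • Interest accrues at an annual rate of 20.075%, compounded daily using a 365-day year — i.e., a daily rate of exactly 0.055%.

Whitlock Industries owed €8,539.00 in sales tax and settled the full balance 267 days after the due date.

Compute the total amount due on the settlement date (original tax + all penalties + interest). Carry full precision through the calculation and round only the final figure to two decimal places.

Penalty periods: ⌈267/30⌉ = 9; penalty = 9 × 2% × €8,539.00 = €1,537.02
Interest: €8,539.00 × ((1 + 0.00055)^267 − 1) = €8,539.00 × 0.15813347… = €1,350.3017…
Total = €8,539.00 + €1,537.0200 + €1,350.3017… = €11,426.32

€11,426.32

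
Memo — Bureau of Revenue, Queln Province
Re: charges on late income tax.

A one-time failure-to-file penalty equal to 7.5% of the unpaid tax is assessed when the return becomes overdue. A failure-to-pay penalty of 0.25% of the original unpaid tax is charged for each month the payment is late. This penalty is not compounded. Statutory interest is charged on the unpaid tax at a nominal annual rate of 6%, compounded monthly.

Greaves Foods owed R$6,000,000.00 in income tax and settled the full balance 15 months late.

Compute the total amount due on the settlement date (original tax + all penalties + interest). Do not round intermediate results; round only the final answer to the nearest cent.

R$7,141,096.43

Failure-to-file penalty: 7.5% × R$6,000,000.00 = R$450,000.00
Failure-to-pay penalty = 0.25% × R$6,000,000.00 × 15 mo = R$225,000.00
Interest (6%/yr ÷ 12 = 0.5%/month): R$6,000,000.00 × ((1 + 0.005)^15 − 1) = R$466,096.4255…
Total = R$6,000,000.00 + R$675,000.0000 + R$466,096.4255… = R$7,141,096.43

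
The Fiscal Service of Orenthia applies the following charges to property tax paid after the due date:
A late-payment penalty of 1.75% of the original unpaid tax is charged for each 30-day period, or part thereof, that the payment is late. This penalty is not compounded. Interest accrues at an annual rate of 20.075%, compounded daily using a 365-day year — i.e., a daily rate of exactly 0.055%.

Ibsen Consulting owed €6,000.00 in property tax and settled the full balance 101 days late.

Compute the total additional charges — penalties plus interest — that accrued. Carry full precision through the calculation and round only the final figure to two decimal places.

Penalty periods: ⌈101/30⌉ = 4; penalty = 4 × 1.75% × €6,000.00 = €420.00
Interest: €6,000.00 × ((1 + 0.00055)^101 − 1) = €6,000.00 × 0.05710573… = €342.6344…
Penalties + interest = €420.0000 + €342.6344… = €762.63

€762.63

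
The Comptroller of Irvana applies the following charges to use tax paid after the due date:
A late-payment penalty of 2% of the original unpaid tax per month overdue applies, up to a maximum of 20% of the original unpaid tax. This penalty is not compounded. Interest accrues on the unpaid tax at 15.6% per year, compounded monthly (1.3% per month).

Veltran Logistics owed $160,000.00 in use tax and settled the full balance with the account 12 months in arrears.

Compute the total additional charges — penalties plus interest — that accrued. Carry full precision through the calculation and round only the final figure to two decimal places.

$58,824.28

Penalty (uncapped): 12 × 2% × $160,000.00 = $38,400.00; cap = 20% × $160,000.00 = $32,000.00 → penalty = $32,000.00
Interest: $160,000.00 × ((1 + 0.013)^12 − 1) = $160,000.00 × 0.1676518… = $26,824.2842…
Penalties + interest = $32,000.0000 + $26,824.2842… = $58,824.28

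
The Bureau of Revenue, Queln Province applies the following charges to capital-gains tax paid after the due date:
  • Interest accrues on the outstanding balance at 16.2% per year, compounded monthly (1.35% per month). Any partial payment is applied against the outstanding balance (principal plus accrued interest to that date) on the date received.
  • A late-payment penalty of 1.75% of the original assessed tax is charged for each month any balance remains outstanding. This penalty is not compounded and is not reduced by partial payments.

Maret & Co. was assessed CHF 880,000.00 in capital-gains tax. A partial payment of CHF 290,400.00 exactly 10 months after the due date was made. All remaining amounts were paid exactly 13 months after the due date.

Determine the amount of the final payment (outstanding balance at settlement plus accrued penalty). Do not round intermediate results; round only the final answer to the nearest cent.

Balance at month 10: CHF 880,000.0000 × (1 + 0.0135)^10 = CHF 1,006,283.1543…
After CHF 290,400.00 payment: CHF 1,006,283.1543… − CHF 290,400.00 = CHF 715,883.1543…
Balance at month 13: CHF 715,883.1543… × (1 + 0.0135)^3 = CHF 745,269.5925…
Penalty: 13 × 1.75% × CHF 880,000.00 = CHF 200,200.00
Final settlement = outstanding balance + penalty = CHF 745,269.5925… + CHF 200,200.00 = CHF 945,469.59

CHF 945,469.59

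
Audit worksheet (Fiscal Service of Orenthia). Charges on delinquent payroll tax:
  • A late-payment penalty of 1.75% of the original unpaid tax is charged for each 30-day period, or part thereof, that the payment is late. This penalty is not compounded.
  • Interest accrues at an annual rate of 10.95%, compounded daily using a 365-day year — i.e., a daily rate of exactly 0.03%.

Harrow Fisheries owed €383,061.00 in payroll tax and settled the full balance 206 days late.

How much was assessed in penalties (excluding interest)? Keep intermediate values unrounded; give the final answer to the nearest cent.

Penalty periods: ⌈206/30⌉ = 7; penalty = 7 × 1.75% × €383,061.00 = €46,924.97…

€46,924.97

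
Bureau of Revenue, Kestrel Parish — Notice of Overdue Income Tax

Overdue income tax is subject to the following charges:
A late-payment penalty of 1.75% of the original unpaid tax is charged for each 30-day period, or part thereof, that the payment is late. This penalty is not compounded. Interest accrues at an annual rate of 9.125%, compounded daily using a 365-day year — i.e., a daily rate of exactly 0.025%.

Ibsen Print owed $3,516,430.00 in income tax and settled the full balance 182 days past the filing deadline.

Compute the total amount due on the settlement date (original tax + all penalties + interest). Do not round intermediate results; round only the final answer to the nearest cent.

$4,110,865.10

Penalty periods: ⌈182/30⌉ = 7; penalty = 7 × 1.75% × $3,516,430.00 = $430,762.68…
Interest: $3,516,430.00 × ((1 + 0.00025)^182 − 1) = $3,516,430.00 × 0.04654505… = $163,672.4220…
Total = $3,516,430.00 + $430,762.6750 + $163,672.4220… = $4,110,865.10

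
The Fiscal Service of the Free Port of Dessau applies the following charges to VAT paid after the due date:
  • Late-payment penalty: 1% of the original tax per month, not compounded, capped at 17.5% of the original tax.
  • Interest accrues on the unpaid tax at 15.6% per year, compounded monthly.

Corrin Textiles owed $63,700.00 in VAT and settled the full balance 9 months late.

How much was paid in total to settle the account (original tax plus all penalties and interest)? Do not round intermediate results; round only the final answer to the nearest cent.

Penalty: 9 × 1% × $63,700.00 = $5,733.00 (below the 17.5% cap of $11,147.50)
Interest (15.6%/yr ÷ 12 = 1.3%/month): $63,700.00 × ((1 + 0.013)^9 − 1) = $7,852.4387…
Total = $63,700.00 + $5,733.0000 + $7,852.4387… = $77,285.44

$77,285.44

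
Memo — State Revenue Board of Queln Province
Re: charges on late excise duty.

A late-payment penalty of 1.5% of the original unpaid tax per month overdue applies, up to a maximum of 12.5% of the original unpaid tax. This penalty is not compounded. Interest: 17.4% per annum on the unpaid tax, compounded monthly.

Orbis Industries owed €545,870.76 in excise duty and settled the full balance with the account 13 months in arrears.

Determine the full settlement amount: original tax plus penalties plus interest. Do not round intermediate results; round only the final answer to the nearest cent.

Penalty (uncapped): 13 × 1.5% × €545,870.76 = €106,444.80…; cap = 12.5% × €545,870.76 = €68,233.85… → penalty = €68,233.85…
Interest (17.4%/yr ÷ 12 = 1.45%/month): €545,870.76 × ((1 + 0.0145)^13 − 1) = €112,342.3065…
Total = €545,870.76 + €68,233.8450 + €112,342.3065… = €726,446.91

€726,446.91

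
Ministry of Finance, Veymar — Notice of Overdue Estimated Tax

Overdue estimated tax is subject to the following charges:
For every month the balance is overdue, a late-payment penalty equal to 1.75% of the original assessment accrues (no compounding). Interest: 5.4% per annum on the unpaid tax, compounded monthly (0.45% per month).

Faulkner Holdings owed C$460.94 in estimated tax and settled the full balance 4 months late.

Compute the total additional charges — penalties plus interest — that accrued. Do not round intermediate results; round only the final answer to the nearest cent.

C$40.62

Late-payment penalty: 4 × 1.75% × C$460.94 = C$32.27…
Interest: C$460.94 × ((1 + 0.0045)^4 − 1) = C$460.94 × 0.0181219… = C$8.3531…
Penalties + interest = C$32.2658 + C$8.3531… = C$40.62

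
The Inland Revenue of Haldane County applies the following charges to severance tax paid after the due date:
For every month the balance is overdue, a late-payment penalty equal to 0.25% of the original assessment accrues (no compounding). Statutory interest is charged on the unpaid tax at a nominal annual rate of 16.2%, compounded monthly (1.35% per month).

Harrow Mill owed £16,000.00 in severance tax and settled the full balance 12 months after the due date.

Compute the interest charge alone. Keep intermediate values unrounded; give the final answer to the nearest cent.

Interest: £16,000.00 × ((1 + 0.0135)^12 − 1) = £16,000.00 × 0.1745866… = £2,793.3854…

£2,793.39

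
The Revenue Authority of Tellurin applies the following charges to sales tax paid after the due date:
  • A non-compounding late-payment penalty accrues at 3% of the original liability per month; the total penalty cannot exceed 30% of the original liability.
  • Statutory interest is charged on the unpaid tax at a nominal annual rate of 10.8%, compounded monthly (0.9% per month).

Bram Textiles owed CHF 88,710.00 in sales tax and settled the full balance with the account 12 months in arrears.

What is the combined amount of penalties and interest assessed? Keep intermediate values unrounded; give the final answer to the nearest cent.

Penalty (uncapped): 12 × 3% × CHF 88,710.00 = CHF 31,935.60; cap = 30% × CHF 88,710.00 = CHF 26,613.00 → penalty = CHF 26,613.00
Interest: CHF 88,710.00 × ((1 + 0.009)^12 − 1) = CHF 88,710.00 × 0.1135097… = CHF 10,069.4433…
Penalties + interest = CHF 26,613.0000 + CHF 10,069.4433… = CHF 36,682.44

CHF 36,682.44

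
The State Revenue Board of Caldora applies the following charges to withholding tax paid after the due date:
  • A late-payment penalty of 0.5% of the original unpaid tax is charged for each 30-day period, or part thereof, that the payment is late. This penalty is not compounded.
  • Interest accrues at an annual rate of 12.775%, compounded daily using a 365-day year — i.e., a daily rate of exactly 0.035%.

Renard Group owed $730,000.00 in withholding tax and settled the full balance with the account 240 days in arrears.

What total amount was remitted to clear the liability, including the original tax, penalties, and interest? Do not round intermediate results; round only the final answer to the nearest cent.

Penalty periods: ⌈240/30⌉ = 8; penalty = 8 × 0.5% × $730,000.00 = $29,200.00
Interest: $730,000.00 × ((1 + 0.00035)^240 − 1) = $730,000.00 × 0.08761291… = $63,957.4239…
Total = $730,000.00 + $29,200.0000 + $63,957.4239… = $823,157.42

$823,157.42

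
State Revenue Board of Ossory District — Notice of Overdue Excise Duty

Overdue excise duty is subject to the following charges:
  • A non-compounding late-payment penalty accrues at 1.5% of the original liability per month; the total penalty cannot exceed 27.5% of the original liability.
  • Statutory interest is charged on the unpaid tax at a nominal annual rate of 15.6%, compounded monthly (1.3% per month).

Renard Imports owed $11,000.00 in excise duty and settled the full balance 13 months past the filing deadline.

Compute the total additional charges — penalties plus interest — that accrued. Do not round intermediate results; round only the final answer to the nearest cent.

Penalty: 13 × 1.5% × $11,000.00 = $2,145.00 (below the 27.5% cap of $3,025.00)
Interest: $11,000.00 × ((1 + 0.013)^13 − 1) = $11,000.00 × 0.1828312… = $2,011.1437…
Penalties + interest = $2,145.0000 + $2,011.1437… = $4,156.14

$4,156.14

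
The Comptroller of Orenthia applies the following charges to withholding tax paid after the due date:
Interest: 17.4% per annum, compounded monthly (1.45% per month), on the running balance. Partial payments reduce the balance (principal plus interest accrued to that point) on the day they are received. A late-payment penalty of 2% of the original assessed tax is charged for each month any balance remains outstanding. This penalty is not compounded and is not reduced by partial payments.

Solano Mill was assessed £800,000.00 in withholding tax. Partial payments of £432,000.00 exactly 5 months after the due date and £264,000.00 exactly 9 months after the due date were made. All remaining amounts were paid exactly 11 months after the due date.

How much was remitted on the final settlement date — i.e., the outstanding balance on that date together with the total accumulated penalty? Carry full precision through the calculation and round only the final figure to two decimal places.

£370,580.77

Balance at month 5: £800,000.0000 × (1 + 0.0145)^5 = £859,706.5663…
After £432,000.00 payment: £859,706.5663… − £432,000.00 = £427,706.5663…
Balance at month 9: £427,706.5663… × (1 + 0.0145)^4 = £453,058.3336…
After £264,000.00 payment: £453,058.3336… − £264,000.00 = £189,058.3336…
Balance at month 11: £189,058.3336… × (1 + 0.0145)^2 = £194,580.7748…
Penalty: 11 × 2% × £800,000.00 = £176,000.00
Final settlement = outstanding balance + penalty = £194,580.7748… + £176,000.00 = £370,580.77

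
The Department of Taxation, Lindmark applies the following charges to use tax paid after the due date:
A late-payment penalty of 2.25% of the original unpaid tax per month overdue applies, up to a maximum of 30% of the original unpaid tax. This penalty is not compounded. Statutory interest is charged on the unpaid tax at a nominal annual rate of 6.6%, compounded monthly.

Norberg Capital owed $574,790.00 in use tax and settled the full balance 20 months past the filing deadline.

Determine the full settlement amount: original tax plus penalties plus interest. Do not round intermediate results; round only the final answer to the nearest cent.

Penalty (uncapped): 20 × 2.25% × $574,790.00 = $258,655.50; cap = 30% × $574,790.00 = $172,437.00 → penalty = $172,437.00
Interest (6.6%/yr ÷ 12 = 0.55%/month): $574,790.00 × ((1 + 0.0055)^20 − 1) = $66,642.1183…
Total = $574,790.00 + $172,437.0000 + $66,642.1183… = $813,869.12

$813,869.12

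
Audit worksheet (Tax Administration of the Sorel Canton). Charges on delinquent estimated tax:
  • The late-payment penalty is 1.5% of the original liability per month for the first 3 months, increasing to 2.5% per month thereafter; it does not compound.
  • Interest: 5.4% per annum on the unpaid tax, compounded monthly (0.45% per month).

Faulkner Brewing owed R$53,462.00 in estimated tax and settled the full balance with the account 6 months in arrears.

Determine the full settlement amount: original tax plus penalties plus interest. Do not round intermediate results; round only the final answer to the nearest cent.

Penalty, months 1–3: 3 × 1.5% × R$53,462.00 = R$2,405.79
Penalty, months 4–6: 3 × 2.5% × R$53,462.00 = R$4,009.65
Interest: R$53,462.00 × ((1 + 0.0045)^6 − 1) = R$53,462.00 × 0.0273056… = R$1,459.8108…
Total = R$53,462.00 + R$6,415.4400 + R$1,459.8108… = R$61,337.25

R$61,337.25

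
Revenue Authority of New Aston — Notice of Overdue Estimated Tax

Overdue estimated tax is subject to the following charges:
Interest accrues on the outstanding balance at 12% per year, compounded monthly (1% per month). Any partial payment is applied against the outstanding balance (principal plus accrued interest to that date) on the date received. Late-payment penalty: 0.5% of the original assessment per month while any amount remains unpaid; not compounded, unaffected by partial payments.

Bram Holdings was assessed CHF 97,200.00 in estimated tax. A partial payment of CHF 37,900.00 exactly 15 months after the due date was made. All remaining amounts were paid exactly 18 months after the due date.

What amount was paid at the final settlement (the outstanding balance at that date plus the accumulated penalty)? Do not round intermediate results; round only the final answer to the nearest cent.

CHF 85,965.13

Balance at month 15: CHF 97,200.0000 × (1 + 0.01)^15 = CHF 112,846.1825…
After CHF 37,900.00 payment: CHF 112,846.1825… − CHF 37,900.00 = CHF 74,946.1825…
Balance at month 18: CHF 74,946.1825… × (1 + 0.01)^3 = CHF 77,217.1267…
Penalty: 18 × 0.5% × CHF 97,200.00 = CHF 8,748.00
Final settlement = outstanding balance + penalty = CHF 77,217.1267… + CHF 8,748.00 = CHF 85,965.13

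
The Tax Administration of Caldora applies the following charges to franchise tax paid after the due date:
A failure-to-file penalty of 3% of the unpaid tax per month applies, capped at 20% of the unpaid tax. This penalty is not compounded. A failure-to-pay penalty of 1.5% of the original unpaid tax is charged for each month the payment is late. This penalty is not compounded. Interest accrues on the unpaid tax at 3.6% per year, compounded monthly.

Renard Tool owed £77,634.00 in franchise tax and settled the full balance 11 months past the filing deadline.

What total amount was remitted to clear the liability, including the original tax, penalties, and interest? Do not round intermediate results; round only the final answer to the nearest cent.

£108,571.11

Failure-to-file: 11 × 3% × £77,634.00 = £25,619.22, capped at 20% × £77,634.00 = £15,526.80
Failure-to-pay penalty = 1.5% × £77,634.00 × 11 mo = £12,809.61
Interest (3.6%/yr ÷ 12 = 0.3%/month): £77,634.00 × ((1 + 0.003)^11 − 1) = £2,600.6988…
Total = £77,634.00 + £28,336.4100 + £2,600.6988… = £108,571.11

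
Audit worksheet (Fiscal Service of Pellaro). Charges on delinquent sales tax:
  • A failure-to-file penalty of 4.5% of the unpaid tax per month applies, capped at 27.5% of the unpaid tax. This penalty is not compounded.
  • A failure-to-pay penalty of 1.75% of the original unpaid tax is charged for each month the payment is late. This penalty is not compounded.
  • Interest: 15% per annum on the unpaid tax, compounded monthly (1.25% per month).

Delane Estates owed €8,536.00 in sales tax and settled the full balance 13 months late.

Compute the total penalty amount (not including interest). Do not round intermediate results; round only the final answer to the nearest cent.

€4,289.34

Failure-to-file: 13 × 4.5% × €8,536.00 = €4,993.56, capped at 27.5% × €8,536.00 = €2,347.40
Failure-to-pay penalty = 1.75% × €8,536.00 × 13 mo = €1,941.94
Total penalty = €2,347.40 + €1,941.94 = €4,289.34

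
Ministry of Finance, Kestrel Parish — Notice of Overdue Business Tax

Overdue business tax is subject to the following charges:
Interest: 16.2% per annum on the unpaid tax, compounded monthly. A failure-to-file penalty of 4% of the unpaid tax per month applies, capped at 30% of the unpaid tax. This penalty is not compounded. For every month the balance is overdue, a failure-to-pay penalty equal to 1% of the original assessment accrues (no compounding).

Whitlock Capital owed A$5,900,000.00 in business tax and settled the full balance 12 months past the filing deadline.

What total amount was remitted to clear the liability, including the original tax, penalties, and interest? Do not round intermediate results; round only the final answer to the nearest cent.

A$9,408,060.85

Failure-to-file: 12 × 4% × A$5,900,000.00 = A$2,832,000.00, capped at 30% × A$5,900,000.00 = A$1,770,000.00
Failure-to-pay penalty = 1% × A$5,900,000.00 × 12 mo = A$708,000.00
Interest (16.2%/yr ÷ 12 = 1.35%/month): A$5,900,000.00 × ((1 + 0.0135)^12 − 1) = A$1,030,060.8500…
Total = A$5,900,000.00 + A$2,478,000.0000 + A$1,030,060.8500… = A$9,408,060.85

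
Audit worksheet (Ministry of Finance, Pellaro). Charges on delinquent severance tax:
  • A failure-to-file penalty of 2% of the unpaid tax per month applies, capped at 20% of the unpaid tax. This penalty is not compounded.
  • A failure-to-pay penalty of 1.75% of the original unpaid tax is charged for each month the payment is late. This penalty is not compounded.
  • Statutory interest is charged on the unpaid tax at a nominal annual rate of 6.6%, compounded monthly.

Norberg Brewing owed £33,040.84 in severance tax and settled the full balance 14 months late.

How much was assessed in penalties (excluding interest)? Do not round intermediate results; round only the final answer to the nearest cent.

Failure-to-file: 14 × 2% × £33,040.84 = £9,251.44…, capped at 20% × £33,040.84 = £6,608.17…
Failure-to-pay penalty = 1.75% × £33,040.84 × 14 mo = £8,095.01…
Total penalty = £6,608.17… + £8,095.01… = £14,703.17

£14,703.17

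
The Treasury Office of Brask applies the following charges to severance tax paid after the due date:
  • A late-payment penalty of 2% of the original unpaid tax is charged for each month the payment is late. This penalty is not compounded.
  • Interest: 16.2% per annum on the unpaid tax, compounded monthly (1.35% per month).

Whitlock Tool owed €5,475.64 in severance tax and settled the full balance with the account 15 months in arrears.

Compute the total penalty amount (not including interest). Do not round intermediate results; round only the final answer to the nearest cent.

Late-payment penalty = 2% × €5,475.64 × 15 mo = €1,642.69…

€1,642.69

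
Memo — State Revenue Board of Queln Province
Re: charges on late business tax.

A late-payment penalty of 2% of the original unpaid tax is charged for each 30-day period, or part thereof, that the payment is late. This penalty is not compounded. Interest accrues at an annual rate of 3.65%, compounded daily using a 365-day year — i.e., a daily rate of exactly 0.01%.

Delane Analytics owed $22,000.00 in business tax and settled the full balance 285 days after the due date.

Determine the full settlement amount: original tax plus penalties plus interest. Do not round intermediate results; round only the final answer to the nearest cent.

$27,035.99

Penalty periods: ⌈285/30⌉ = 10; penalty = 10 × 2% × $22,000.00 = $4,400.00
Interest: $22,000.00 × ((1 + 0.0001)^285 − 1) = $22,000.00 × 0.02890854… = $635.9880…
Total = $22,000.00 + $4,400.0000 + $635.9880… = $27,035.99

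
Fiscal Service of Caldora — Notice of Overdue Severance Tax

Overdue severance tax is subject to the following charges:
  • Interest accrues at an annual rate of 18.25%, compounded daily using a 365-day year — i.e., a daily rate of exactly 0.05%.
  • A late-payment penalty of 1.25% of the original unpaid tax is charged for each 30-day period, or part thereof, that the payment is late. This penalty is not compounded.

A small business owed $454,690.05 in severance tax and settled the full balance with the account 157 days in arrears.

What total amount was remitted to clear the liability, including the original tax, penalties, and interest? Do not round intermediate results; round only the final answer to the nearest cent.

Penalty periods: ⌈157/30⌉ = 6; penalty = 6 × 1.25% × $454,690.05 = $34,101.75…
Interest: $454,690.05 × ((1 + 0.0005)^157 − 1) = $454,690.05 × 0.08164213… = $37,121.8664…
Total = $454,690.05 + $34,101.7538… + $37,121.8664… = $525,913.67

$525,913.67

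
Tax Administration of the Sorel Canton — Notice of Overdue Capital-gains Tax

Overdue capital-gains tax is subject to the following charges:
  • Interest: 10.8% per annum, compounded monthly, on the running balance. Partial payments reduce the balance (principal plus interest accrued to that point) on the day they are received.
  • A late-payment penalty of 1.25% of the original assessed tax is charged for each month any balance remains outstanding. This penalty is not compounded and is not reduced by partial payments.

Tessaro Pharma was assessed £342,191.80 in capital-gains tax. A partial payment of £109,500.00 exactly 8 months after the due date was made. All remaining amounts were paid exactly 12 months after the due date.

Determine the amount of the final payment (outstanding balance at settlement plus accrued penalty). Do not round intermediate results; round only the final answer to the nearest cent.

Monthly rate = 10.8% ÷ 12 = 0.9%
Balance at month 8: £342,191.8000 × (1 + 0.009)^8 = £367,619.8285…
After £109,500.00 payment: £367,619.8285… − £109,500.00 = £258,119.8285…
Balance at month 12: £258,119.8285… × (1 + 0.009)^4 = £267,538.3430…
Penalty: 12 × 1.25% × £342,191.80 = £51,328.77
Final settlement = outstanding balance + penalty = £267,538.3430… + £51,328.77 = £318,867.11

£318,867.11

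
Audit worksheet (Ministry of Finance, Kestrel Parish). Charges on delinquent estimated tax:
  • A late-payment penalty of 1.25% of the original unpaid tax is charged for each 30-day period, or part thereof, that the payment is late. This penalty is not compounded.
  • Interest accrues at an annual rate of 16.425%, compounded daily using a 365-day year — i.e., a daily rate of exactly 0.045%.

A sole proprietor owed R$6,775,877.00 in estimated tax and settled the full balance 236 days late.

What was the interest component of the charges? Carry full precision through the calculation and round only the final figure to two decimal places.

R$759,018.15

Interest: R$6,775,877.00 × ((1 + 0.00045)^236 − 1) = R$6,775,877.00 × 0.11201770… = R$759,018.1510…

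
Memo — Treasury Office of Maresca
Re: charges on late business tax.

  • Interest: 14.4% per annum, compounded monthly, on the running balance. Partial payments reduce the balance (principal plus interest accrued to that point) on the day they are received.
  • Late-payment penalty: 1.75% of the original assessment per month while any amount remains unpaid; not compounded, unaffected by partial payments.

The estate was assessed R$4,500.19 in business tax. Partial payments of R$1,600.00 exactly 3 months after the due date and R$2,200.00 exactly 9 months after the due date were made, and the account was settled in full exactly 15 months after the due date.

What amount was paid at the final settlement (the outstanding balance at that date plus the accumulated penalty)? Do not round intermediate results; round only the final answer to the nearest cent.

Monthly rate = 14.4% ÷ 12 = 1.2%
Balance at month 3: R$4,500.1900 × (1 + 0.012)^3 = R$4,664.1487…
After R$1,600.00 payment: R$4,664.1487… − R$1,600.00 = R$3,064.1487…
Balance at month 9: R$3,064.1487… × (1 + 0.012)^6 = R$3,291.4928…
After R$2,200.00 payment: R$3,291.4928… − R$2,200.00 = R$1,091.4928…
Balance at month 15: R$1,091.4928… × (1 + 0.012)^6 = R$1,172.4760…
Penalty: 15 × 1.75% × R$4,500.19 = R$1,181.30…
Final settlement = outstanding balance + penalty = R$1,172.4760… + R$1,181.30… = R$2,353.78

R$2,353.78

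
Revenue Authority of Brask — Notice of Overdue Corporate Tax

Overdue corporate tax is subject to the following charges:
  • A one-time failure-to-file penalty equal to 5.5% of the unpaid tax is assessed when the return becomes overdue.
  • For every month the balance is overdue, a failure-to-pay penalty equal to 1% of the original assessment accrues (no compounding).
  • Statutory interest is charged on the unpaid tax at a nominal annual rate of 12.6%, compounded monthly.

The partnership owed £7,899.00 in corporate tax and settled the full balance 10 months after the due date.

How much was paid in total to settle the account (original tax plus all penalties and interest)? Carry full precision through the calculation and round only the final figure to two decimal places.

Failure-to-file penalty: 5.5% × £7,899.00 = £434.45…
Failure-to-pay penalty = 1% × £7,899.00 × 10 mo = £789.90
Interest (12.6%/yr ÷ 12 = 1.05%/month): £7,899.00 × ((1 + 0.0105)^10 − 1) = £869.7016…
Total = £7,899.00 + £1,224.3450 + £869.7016… = £9,993.05

£9,993.05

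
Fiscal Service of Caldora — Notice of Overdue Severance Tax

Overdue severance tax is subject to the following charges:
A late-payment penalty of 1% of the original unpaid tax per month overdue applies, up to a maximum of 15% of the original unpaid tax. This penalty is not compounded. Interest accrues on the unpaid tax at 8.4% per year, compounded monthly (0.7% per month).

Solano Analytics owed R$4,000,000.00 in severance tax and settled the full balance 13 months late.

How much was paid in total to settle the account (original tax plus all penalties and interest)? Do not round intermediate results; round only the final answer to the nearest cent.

R$4,899,687.35

Penalty: 13 × 1% × R$4,000,000.00 = R$520,000.00 (below the 15% cap of R$600,000.00)
Interest: R$4,000,000.00 × ((1 + 0.007)^13 − 1) = R$4,000,000.00 × 0.0949218… = R$379,687.3462…
Total = R$4,000,000.00 + R$520,000.0000 + R$379,687.3462… = R$4,899,687.35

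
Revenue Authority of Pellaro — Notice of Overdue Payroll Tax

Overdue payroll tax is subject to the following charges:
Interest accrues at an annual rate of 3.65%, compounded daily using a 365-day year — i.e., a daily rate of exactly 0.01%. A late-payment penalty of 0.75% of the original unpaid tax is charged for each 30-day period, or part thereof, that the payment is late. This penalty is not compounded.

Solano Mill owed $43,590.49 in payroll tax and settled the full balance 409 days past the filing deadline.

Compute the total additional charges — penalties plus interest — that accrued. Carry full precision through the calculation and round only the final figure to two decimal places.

$6,396.72

Penalty periods: ⌈409/30⌉ = 14; penalty = 14 × 0.75% × $43,590.49 = $4,577.00…
Interest: $43,590.49 × ((1 + 0.0001)^409 − 1) = $43,590.49 × 0.04174580… = $1,819.7197…
Penalties + interest = $4,577.0015… + $1,819.7197… = $6,396.72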